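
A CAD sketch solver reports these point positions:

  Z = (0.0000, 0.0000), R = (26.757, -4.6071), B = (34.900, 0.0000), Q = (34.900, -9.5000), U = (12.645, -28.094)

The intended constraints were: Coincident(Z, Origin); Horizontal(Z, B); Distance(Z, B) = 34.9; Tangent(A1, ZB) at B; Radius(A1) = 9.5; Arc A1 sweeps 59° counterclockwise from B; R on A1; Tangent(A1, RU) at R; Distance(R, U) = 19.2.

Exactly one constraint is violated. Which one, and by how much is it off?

Distance(R, U) = 19.2 — off by 8.20.

Z = (0.00, 0.00) ✓; Z.y = 0.00, B.y = 0.00 ✓; |ZB| = 34.90 ✓; ∠(QB, BZ) = 90.00° ✓; |QB| = 9.500 ✓; bearing(Q→R) − bearing(Q→B) = 59.00° ✓; |QR| = 9.500 ✓; ∠(QR, RU) = 90.00° ✓; |RU| = 27.40 ✗.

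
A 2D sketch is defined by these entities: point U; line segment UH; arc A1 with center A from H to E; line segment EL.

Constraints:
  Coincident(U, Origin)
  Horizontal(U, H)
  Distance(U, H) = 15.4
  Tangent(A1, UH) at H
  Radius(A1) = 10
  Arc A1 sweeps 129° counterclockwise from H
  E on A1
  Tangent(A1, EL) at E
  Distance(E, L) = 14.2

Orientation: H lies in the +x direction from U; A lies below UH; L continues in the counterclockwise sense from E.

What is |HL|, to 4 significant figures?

27.35

U is at the origin; UH is horizontal with |UH| = 15.4 and H on the +x side, so H = (15.40, 0.000). Since A1 is tangent to UH there, AH ⟂ UH, so A = H + (0, -10) = (15.40, -10.00). On A1, H sits at bearing 90° from A; a 129° counterclockwise sweep puts E at bearing 219°, so E = A + 10.0·(cos 219°, sin 219°) = (7.629, -16.29). Since A1 is tangent to EL there, AE ⟂ EL, so EL runs along (−sin 219°, cos 219°); with |EL| = 14.2, L = (16.56, -27.33). Then |HL| = |L − H| = 27.35.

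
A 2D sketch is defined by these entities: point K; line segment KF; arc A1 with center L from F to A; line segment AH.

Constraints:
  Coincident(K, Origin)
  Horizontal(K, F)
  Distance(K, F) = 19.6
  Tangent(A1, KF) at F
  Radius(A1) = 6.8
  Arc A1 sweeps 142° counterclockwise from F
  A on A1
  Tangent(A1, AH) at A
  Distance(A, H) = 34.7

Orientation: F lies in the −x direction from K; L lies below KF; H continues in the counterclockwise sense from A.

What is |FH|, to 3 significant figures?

40.7

K is at the origin; KF is horizontal with |KF| = 19.6 and F on the −x side, so F = (-19.6, 0.00). Since A1 is tangent to KF there, LF ⟂ KF, so L = F + (0, -6.8) = (-19.6, -6.80). On A1, F sits at bearing 90° from L; a 142° counterclockwise sweep puts A at bearing 232°, so A = L + 6.8·(cos 232°, sin 232°) = (-23.8, -12.2). Tangency of A1 to AH means the radius LA is perpendicular to AH, so AH runs along (−sin 232°, cos 232°); with |AH| = 34.7, H = (3.56, -33.5). Then |FH| = |H − F| = 40.7.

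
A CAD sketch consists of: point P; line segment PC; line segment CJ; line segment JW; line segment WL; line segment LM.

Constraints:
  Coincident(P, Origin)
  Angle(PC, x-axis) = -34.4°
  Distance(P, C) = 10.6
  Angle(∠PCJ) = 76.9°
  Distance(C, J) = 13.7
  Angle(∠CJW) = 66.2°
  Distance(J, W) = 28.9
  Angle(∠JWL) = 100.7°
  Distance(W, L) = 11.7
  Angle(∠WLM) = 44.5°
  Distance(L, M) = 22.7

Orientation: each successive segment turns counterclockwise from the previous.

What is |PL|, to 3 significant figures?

17.9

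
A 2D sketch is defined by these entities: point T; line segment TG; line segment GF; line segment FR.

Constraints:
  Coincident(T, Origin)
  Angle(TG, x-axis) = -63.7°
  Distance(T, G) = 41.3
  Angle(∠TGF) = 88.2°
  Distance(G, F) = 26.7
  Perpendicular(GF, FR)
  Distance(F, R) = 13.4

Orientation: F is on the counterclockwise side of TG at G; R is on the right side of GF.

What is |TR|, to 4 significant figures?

60.29

T is at the origin; TG runs at -63.7° with length 41.3, so G = 41.3·(cos -63.7°, sin -63.7°) = (18.30, -37.02). ∠TGF = 88.2°, so GF runs at -63.7° + (180° − 88.2°) = 28.10° from the x-axis; with |GF| = 26.7, F = G + 26.7·(cos 28.10°, sin 28.10°) = (41.85, -24.45). The perpendicularity gives FR at right angles to GF; with |FR| = 13.4 on the right of GF, R = F + 13.4·(0.4710, -0.8821) = (48.16, -36.27). Then |TR| = |R − T| = 60.29.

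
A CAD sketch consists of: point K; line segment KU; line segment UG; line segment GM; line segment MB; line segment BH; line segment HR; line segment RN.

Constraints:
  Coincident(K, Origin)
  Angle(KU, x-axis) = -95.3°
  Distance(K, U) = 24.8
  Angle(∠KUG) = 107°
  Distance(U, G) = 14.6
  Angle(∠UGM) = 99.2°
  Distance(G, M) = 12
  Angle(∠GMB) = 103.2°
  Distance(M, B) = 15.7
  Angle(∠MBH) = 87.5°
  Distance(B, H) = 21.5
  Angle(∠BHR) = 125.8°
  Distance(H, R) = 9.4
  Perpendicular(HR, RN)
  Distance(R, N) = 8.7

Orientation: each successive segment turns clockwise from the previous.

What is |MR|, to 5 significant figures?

27.521

∠MBH = 87.5° gives BH at -58.400° from the x-axis; with |BH| = 21.5, H = (3.3979, -25.954). ∠BHR = 125.8° gives HR at -112.60° from the x-axis; with |HR| = 9.4, R = (-0.21443, -34.632). Then |MR| = |R − M| = 27.521.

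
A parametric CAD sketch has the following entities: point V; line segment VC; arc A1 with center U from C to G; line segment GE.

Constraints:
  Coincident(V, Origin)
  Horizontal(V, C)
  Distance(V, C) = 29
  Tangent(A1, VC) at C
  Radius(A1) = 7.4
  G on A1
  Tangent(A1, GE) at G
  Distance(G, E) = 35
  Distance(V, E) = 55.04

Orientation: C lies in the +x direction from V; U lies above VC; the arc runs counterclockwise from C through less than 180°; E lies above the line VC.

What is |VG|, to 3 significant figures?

37.2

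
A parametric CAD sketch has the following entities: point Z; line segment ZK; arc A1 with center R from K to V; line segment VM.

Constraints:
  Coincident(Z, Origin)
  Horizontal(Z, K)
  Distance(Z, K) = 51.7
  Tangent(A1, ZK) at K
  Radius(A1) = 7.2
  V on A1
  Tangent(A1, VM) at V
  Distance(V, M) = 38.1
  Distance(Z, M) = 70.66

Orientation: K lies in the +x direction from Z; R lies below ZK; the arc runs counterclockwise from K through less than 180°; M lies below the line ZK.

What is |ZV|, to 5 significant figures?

45.581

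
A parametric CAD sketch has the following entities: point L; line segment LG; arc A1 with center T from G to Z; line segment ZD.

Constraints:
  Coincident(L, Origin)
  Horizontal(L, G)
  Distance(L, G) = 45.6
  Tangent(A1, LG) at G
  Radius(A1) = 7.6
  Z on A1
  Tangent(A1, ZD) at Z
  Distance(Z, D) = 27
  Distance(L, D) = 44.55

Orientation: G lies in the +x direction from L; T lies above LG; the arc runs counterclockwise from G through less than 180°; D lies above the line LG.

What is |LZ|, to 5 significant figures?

52.502

Checks: |LG| = 45.60 ✓; |TZ| = 7.600 ✓; ∠(TZ, ZD) = 90.00° ✓; |ZD| = 27.00 ✓; |LD| = 44.55 ✓.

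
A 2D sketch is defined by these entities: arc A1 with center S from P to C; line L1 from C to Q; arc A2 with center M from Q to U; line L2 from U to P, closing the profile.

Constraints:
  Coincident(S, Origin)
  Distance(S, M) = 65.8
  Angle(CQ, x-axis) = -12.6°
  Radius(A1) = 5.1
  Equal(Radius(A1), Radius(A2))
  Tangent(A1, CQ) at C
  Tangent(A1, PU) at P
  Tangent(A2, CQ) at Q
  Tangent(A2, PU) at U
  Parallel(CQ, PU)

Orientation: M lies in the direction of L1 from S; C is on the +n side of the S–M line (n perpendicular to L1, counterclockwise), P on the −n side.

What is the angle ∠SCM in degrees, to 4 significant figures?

85.57°

The slot axis is L1's direction at -12.6°, so u = (cos -12.6°, sin -12.6°) = (0.9759, -0.2181) and n = (−sin -12.6°, cos -12.6°) = (0.2181, 0.9759). S is at the origin and M lies 65.8 along u from S, so M = 65.8·u = (64.22, -14.35). Tangency of A1 to both parallel lines with radius 5.1 puts C and P at S ± 5.1·n: C = (1.113, 4.977), P = (-1.113, -4.977). Then cos ∠SCM = CS·CM / (|CS||CM|), giving 85.57°.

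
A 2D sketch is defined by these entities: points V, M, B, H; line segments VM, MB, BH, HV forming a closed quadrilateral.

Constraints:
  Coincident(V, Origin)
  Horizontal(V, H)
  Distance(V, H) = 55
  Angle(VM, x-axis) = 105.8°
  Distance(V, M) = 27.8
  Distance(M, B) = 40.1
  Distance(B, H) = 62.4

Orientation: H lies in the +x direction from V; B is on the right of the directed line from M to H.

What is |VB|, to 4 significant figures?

14.59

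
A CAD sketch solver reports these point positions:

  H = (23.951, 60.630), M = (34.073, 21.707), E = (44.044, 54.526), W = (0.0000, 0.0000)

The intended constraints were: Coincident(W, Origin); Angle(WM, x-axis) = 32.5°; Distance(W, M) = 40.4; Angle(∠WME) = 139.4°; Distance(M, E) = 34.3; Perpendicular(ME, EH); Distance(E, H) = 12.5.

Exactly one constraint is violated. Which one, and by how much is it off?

Distance(E, H) = 12.5 — off by 8.50.

W = (0.00, 0.00) ✓; WM at 32.50° ✓; |WM| = 40.40 ✓; ∠WME = 139.4° ✓; |ME| = 34.30 ✓; ∠(ME, EH) = 90.00° ✓; |EH| = 21.00 ✗.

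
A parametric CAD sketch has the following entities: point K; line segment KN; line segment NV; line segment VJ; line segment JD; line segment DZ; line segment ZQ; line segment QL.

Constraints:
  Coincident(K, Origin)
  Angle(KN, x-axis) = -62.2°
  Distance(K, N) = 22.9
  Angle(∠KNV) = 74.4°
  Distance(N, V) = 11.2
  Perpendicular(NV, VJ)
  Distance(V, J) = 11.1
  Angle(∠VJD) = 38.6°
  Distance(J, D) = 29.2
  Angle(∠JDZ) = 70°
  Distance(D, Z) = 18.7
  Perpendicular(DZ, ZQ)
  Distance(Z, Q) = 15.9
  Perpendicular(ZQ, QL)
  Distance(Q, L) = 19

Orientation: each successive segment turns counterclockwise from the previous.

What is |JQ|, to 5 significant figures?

14.459

∠JDZ = 70.0° gives DZ at 24.800° from the x-axis; with |DZ| = 18.7, Z = (30.610, -25.750). The perpendicularity gives ZQ at right angles to DZ, so ZQ runs at 114.80°; with |ZQ| = 15.9, Q = (23.941, -11.317). Then |JQ| = |Q − J| = 14.459.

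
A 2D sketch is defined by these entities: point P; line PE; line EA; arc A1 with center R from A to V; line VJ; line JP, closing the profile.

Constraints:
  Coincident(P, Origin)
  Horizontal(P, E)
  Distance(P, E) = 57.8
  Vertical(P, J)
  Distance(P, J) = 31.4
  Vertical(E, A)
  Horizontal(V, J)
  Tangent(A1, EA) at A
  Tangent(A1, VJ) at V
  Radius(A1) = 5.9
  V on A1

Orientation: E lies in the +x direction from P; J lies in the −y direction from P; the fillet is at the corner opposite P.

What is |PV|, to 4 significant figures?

60.66

The virtual corner opposite P is at (57.80, -31.40). A1 meets EA tangentially, so RA is at right angles to EA and A1 meets VJ tangentially, so RV is at right angles to VJ, with radius 5.9, so the center R sits 5.9 in from both sides at R = (51.90, -25.50). That places the tangent points at A = (57.80, -25.50) on EA and V = (51.90, -31.40) on VJ. Then |PV| = |V − P| = 60.66.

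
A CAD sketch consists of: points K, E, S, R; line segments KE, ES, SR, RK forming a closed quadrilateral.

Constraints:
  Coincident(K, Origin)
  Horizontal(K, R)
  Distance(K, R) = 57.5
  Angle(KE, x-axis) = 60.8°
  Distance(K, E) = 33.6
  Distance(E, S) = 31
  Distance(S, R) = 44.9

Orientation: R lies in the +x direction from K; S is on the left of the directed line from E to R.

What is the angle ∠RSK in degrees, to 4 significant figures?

63.04°

Checks: |ES| = 31.00 ✓; |SR| = 44.90 ✓.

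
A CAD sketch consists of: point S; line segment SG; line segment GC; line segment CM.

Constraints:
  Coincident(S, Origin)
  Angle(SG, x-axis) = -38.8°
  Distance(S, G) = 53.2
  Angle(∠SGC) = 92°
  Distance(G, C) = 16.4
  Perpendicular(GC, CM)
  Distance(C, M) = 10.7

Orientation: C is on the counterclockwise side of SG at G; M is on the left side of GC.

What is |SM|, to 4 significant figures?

46.23

∠SGC = 92.0°, so GC runs at -38.8° + (180° − 92.0°) = 49.20° from the x-axis; with |GC| = 16.4, C = G + 16.4·(cos 49.20°, sin 49.20°) = (52.18, -20.92). GC ⟂ CM; with |CM| = 10.7 on the left of GC, M = C + 10.7·(-0.7570, 0.6534) = (44.08, -13.93). Then |SM| = |M − S| = 46.23.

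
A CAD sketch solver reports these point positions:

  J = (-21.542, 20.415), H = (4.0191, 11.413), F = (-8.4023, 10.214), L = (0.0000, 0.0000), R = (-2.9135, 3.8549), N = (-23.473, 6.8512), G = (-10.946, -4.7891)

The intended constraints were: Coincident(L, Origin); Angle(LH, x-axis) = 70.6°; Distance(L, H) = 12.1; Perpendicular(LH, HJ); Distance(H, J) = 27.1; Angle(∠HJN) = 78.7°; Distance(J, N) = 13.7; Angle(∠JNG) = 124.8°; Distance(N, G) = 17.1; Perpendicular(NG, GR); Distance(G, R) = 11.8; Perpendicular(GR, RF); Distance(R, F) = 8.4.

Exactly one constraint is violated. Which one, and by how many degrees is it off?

Perpendicular(GR, RF) — off by 6.30°.

L = (0.00, 0.00) ✓; LH at 70.60° ✓; |LH| = 12.10 ✓; ∠(LH, HJ) = 90.00° ✓; |HJ| = 27.10 ✓; ∠HJN = 78.70° ✓; |JN| = 13.70 ✓; ∠JNG = 124.8° ✓; |NG| = 17.10 ✓; ∠(NG, GR) = 90.00° ✓; |GR| = 11.80 ✓; ∠(GR, RF) = 83.70° ✗; |RF| = 8.400 ✓.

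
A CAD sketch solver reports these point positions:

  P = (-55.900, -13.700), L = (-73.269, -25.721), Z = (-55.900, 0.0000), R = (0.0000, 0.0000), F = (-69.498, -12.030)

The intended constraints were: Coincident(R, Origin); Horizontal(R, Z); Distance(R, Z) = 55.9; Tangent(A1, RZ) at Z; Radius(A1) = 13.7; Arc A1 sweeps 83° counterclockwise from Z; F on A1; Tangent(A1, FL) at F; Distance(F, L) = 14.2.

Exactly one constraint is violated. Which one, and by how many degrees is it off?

Tangent(A1, FL) at F — off by 8.40°.

R = (0.00, 0.00) ✓; R.y = 0.00, Z.y = 0.00 ✓; |RZ| = 55.90 ✓; ∠(PZ, ZR) = 90.00° ✓; |PZ| = 13.70 ✓; bearing(P→F) − bearing(P→Z) = 83.00° ✓; |PF| = 13.70 ✓; ∠(PF, FL) = 98.40° ✗; |FL| = 14.20 ✓.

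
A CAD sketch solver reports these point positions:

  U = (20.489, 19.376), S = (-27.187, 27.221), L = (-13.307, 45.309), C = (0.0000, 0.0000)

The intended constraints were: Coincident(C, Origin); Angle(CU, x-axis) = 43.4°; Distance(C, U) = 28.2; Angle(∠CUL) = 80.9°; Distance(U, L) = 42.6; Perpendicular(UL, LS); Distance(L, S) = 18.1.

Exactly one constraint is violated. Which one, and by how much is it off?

Distance(L, S) = 18.1 — off by 4.70.

C = (0.00, 0.00) ✓; CU at 43.40° ✓; |CU| = 28.20 ✓; ∠CUL = 80.90° ✓; |UL| = 42.60 ✓; ∠(UL, LS) = 90.00° ✓; |LS| = 22.80 ✗.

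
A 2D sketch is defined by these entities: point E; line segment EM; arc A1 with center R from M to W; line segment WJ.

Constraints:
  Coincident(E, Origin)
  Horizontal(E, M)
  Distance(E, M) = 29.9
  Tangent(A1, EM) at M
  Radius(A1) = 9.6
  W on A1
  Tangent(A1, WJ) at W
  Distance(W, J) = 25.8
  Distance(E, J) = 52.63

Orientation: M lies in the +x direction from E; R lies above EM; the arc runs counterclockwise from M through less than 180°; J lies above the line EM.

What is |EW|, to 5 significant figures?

40.718

E is at the origin; E and M share the same y with |EM| = 29.9 and M on the +x side, so M = (29.900, 0.0000). A1 meets EM tangentially, so RM is at right angles to EM, so R = M + (0, 9.6) = (29.900, 9.6000). Since RW ⟂ WJ (tangency), |RJ| = √(9.6² + 25.8²) = 27.528 regardless of where W sits on A1. So J lies on both circle(E, 52.63) and circle(R, 27.528); the above-EM intersection is J = (38.679, 35.691). W is the foot of the tangent from J: W = (39.495, 9.9036).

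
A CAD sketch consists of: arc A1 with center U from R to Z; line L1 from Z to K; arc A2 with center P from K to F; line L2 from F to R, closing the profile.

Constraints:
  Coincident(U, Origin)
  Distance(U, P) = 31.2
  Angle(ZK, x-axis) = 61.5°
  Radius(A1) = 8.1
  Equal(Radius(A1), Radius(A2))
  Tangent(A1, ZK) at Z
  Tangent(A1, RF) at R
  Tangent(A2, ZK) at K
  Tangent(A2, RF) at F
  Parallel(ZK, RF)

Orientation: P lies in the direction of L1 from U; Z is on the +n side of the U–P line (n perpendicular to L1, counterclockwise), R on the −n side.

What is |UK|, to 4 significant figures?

32.23

Tangency of A1 to both parallel lines with radius 8.1 puts Z and R at U ± 8.1·n: Z = (-7.118, 3.865), R = (7.118, -3.865). Equal radii place K and F the same way about P: K = P + 8.1·n = (7.769, 31.28), F = P − 8.1·n = (22.01, 23.55). Then |UK| = |K − U| = 32.23.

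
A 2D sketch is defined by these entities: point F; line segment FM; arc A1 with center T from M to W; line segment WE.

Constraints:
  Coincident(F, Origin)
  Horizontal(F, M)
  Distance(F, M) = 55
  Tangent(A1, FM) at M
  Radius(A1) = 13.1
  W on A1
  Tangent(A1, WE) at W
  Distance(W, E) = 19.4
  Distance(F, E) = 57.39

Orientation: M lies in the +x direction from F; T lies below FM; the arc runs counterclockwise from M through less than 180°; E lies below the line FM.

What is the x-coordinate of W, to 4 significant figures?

42.13

F is at the origin; F and M share the same y with |FM| = 55.0 and M on the +x side, so M = (55.00, 0.000). Since A1 is tangent to FM there, TM ⟂ FM, so T = M + (0, -13.1) = (55.00, -13.10). Since TW ⟂ WE (tangency), |TE| = √(13.1² + 19.4²) = 23.41 regardless of where W sits on A1. So E lies on both circle(F, 57.39) and circle(T, 23.41); the below-FM intersection is E = (45.78, -34.61). W is the foot of the tangent from E: W = (42.13, -15.56).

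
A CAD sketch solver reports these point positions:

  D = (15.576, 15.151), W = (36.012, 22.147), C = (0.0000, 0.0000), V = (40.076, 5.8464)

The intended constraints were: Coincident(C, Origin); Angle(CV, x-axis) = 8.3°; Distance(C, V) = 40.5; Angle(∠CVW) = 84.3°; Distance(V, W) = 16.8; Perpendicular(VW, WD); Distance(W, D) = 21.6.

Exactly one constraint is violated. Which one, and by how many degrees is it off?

Perpendicular(VW, WD) — off by 4.90°.

C = (0.00, 0.00) ✓; CV at 8.300° ✓; |CV| = 40.50 ✓; ∠CVW = 84.30° ✓; |VW| = 16.80 ✓; ∠(VW, WD) = 94.90° ✗; |WD| = 21.60 ✓.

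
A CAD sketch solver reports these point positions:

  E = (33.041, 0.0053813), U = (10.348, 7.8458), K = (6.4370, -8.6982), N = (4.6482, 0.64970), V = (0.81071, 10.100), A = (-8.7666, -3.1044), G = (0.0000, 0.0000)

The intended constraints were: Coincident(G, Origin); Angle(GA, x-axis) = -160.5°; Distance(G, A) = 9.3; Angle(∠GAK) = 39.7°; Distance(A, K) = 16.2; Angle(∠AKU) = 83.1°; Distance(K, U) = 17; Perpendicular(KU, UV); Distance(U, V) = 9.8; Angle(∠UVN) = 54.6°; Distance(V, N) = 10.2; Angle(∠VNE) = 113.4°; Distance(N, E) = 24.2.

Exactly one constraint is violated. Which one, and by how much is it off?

Distance(N, E) = 24.2 — off by 4.20.

G = (0.00, 0.00) ✓; GA at -160.5° ✓; |GA| = 9.300 ✓; ∠GAK = 39.70° ✓; |AK| = 16.20 ✓; ∠AKU = 83.10° ✓; |KU| = 17.00 ✓; ∠(KU, UV) = 90.00° ✓; |UV| = 9.800 ✓; ∠UVN = 54.60° ✓; |VN| = 10.20 ✓; ∠VNE = 113.4° ✓; |NE| = 28.40 ✗.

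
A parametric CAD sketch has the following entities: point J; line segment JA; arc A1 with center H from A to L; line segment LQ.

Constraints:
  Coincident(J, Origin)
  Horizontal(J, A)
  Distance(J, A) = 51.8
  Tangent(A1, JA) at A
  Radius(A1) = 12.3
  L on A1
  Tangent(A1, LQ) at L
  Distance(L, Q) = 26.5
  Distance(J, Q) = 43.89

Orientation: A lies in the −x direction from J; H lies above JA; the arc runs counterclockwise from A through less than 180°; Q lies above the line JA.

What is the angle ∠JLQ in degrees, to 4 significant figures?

77.55°

J is at the origin; J and A share the same y with |JA| = 51.8 and A on the −x side, so A = (-51.80, 0.000). The tangent condition forces HA to be normal to JA, so H = A + (0, 12.3) = (-51.80, 12.30). Since HL ⟂ LQ (tangency), |HQ| = √(12.3² + 26.5²) = 29.22 regardless of where L sits on A1. So Q lies on both circle(J, 43.89) and circle(H, 29.22); the above-JA intersection is Q = (-30.14, 31.91). L is the foot of the tangent from Q: L = (-40.47, 7.503).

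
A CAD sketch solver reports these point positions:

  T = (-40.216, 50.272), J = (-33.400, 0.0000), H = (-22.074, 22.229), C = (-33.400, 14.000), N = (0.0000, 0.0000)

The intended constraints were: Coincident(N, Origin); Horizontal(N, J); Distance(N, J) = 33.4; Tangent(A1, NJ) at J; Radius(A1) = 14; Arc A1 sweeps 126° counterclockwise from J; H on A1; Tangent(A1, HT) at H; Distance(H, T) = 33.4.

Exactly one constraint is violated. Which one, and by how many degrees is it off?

Tangent(A1, HT) at H — off by 3.10°.

N = (0.00, 0.00) ✓; N.y = 0.00, J.y = 0.00 ✓; |NJ| = 33.40 ✓; ∠(CJ, JN) = 90.00° ✓; |CJ| = 14.00 ✓; bearing(C→H) − bearing(C→J) = 126.0° ✓; |CH| = 14.00 ✓; ∠(CH, HT) = 93.10° ✗; |HT| = 33.40 ✓.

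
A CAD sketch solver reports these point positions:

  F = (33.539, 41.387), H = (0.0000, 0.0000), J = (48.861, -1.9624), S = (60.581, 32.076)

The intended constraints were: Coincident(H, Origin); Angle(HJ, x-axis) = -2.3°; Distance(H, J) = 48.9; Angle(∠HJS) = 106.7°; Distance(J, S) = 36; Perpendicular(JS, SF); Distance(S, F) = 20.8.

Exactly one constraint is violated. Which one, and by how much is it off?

Distance(S, F) = 20.8 — off by 7.80.

H = (0.00, 0.00) ✓; HJ at -2.300° ✓; |HJ| = 48.90 ✓; ∠HJS = 106.7° ✓; |JS| = 36.00 ✓; ∠(JS, SF) = 90.00° ✓; |SF| = 28.60 ✗.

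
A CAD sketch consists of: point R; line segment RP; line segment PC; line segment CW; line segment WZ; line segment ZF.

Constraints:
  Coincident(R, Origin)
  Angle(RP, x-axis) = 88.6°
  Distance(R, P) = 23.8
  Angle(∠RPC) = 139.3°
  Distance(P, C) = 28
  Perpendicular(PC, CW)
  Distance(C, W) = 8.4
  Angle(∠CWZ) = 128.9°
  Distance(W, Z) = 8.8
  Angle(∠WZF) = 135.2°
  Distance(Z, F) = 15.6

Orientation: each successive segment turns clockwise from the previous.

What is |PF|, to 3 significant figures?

13.5

R is at the origin; RP runs at 88.6° with length 23.8, so P = (0.581, 23.8). ∠RPC = 139.3° gives PC at 47.9° from the x-axis; with |PC| = 28.0, C = (19.4, 44.6). PC ⟂ CW, so CW runs at -42.1°; with |CW| = 8.4, W = (25.6, 38.9). ∠CWZ = 128.9° gives WZ at -93.2° from the x-axis; with |WZ| = 8.8, Z = (25.1, 30.2). ∠WZF = 135.2° gives ZF at -138° from the x-axis; with |ZF| = 15.6, F = (13.5, 19.7). Then |PF| = |F − P| = 13.5.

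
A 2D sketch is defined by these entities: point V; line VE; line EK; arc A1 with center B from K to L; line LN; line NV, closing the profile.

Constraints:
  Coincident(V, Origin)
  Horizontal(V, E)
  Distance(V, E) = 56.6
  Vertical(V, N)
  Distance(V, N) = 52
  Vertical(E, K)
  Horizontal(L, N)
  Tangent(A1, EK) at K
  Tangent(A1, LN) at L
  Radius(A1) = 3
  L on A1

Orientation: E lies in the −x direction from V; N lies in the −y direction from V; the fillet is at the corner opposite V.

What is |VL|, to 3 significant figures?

74.7

V is at the origin; V and E share the same y with |VE| = 56.6 and E on the −x side, so E = (-56.6, 0.00). V and N share the same x with |VN| = 52.0 and N on the −y side, so N = (0.00, -52.0). The virtual corner opposite V is at (-56.6, -52.0). A1 meets EK tangentially, so BK is at right angles to EK and A1 meets LN tangentially, so BL is at right angles to LN, with radius 3.0, so the center B sits 3.0 in from both sides at B = (-53.6, -49.0). That places the tangent points at K = (-56.6, -49.0) on EK and L = (-53.6, -52.0) on LN. Then |VL| = |L − V| = 74.7.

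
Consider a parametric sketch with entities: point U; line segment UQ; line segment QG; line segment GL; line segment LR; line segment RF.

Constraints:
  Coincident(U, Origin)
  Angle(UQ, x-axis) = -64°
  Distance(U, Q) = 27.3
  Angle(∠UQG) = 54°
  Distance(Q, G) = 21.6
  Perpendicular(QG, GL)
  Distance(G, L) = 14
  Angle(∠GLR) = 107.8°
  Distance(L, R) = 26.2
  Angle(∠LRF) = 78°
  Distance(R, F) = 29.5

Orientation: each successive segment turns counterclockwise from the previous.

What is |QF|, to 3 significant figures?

9.69

U is at the origin; UQ runs at -64.0° with length 27.3, so Q = (12.0, -24.5). ∠UQG = 54.0° gives QG at 62.0° from the x-axis; with |QG| = 21.6, G = (22.1, -5.47). QG ⟂ GL, so GL runs at 152°; with |GL| = 14.0, L = (9.75, 1.11). ∠GLR = 107.8° gives LR at -136° from the x-axis; with |LR| = 26.2, R = (-9.04, -17.2). ∠LRF = 78.0° gives RF at -33.8° from the x-axis; with |RF| = 29.5, F = (15.5, -33.6). Then |QF| = |F − Q| = 9.69.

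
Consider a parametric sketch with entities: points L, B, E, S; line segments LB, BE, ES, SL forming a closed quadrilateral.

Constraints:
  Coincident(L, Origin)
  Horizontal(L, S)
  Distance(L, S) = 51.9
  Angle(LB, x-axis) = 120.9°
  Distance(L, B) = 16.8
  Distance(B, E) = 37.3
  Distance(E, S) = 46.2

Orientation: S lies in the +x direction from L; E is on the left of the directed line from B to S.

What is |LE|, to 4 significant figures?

41.79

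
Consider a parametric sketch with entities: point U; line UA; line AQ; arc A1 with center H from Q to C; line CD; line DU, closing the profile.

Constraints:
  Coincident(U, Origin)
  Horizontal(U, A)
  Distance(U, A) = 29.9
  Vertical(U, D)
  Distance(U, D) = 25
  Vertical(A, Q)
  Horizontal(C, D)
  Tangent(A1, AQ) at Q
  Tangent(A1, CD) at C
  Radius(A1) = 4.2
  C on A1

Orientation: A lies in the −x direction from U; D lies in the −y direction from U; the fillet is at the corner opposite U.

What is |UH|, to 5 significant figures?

33.063

U and D share the same x with |UD| = 25.0 and D on the −y side, so D = (0.0000, -25.000). The virtual corner opposite U is at (-29.900, -25.000). A1 meets AQ tangentially, so HQ is at right angles to AQ and since A1 is tangent to CD there, HC ⟂ CD, with radius 4.2, so the center H sits 4.2 in from both sides at H = (-25.700, -20.800). Then |UH| = |H − U| = 33.063.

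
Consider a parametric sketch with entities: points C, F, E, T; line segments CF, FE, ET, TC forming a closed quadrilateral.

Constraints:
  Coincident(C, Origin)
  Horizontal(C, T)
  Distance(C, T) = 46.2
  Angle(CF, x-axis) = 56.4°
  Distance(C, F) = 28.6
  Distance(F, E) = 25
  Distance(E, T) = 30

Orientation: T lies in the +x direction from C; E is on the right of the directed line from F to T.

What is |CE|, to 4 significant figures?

16.27

C is at the origin; CT is horizontal with |CT| = 46.2 and T in +x, so T = (46.2, 0). CF runs at 56.4° with |CF| = 28.6, so F = (15.83, 23.82). E is determined by |FE| = 25.0 and |ET| = 30.0 together: it lies at the intersection of circle(F, 25.0) and circle(T, 30.0). With |FT| = 38.60, the foot of the radical line on FT is 15.74 from F and the perpendicular offset is √(25.0² − 15.74²) = 19.42. Taking the right-of-FT solution: E = (16.22, -1.175).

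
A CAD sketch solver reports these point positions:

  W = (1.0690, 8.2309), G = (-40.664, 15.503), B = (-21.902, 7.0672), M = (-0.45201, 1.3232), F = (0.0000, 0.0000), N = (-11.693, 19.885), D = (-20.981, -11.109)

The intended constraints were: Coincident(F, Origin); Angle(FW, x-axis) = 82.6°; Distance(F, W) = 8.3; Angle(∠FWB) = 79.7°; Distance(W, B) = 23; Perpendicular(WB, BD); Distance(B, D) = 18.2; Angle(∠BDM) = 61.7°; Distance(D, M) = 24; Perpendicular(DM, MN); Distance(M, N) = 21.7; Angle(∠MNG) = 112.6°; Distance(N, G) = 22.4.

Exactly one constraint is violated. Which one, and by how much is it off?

Distance(N, G) = 22.4 — off by 6.90.

F = (0.00, 0.00) ✓; FW at 82.60° ✓; |FW| = 8.300 ✓; ∠FWB = 79.70° ✓; |WB| = 23.00 ✓; ∠(WB, BD) = 90.00° ✓; |BD| = 18.20 ✓; ∠BDM = 61.70° ✓; |DM| = 24.00 ✓; ∠(DM, MN) = 90.00° ✓; |MN| = 21.70 ✓; ∠MNG = 112.6° ✓; |NG| = 29.30 ✗.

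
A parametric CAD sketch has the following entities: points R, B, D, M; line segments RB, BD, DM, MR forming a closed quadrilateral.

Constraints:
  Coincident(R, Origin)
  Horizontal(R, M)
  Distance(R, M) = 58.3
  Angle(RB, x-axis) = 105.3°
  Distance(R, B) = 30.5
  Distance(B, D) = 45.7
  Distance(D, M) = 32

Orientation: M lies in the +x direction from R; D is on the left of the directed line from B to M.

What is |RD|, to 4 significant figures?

44.50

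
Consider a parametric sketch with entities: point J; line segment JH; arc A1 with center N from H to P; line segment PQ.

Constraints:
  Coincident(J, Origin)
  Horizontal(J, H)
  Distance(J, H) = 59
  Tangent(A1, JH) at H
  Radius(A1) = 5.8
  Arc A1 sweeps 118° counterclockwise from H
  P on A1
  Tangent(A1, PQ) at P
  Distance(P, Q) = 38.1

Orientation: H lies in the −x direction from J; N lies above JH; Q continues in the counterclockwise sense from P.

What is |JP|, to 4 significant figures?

54.55

J is at the origin; J and H share the same y with |JH| = 59.0 and H on the −x side, so H = (-59.00, 0.000). The tangent condition forces NH to be normal to JH, so N = H + (0, 5.8) = (-59.00, 5.800). On A1, H sits at bearing -90° from N; a 118° counterclockwise sweep puts P at bearing 28°, so P = N + 5.8·(cos 28°, sin 28°) = (-53.88, 8.523). Then |JP| = |P − J| = 54.55.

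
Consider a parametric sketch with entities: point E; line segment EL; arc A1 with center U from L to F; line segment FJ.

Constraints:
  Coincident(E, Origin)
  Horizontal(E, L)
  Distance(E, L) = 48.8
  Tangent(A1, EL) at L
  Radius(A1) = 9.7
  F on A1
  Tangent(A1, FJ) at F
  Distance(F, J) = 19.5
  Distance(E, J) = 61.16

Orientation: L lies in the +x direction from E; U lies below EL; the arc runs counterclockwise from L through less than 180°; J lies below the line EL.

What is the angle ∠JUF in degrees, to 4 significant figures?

63.55°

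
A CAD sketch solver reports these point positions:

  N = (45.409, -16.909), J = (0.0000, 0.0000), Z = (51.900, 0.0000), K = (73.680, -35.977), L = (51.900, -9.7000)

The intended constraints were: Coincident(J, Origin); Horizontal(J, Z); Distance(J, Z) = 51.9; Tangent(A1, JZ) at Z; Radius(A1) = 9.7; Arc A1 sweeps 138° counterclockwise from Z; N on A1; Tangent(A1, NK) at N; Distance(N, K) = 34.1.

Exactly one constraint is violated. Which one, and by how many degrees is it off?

Tangent(A1, NK) at N — off by 8.00°.

J = (0.00, 0.00) ✓; J.y = 0.00, Z.y = 0.00 ✓; |JZ| = 51.90 ✓; ∠(LZ, ZJ) = 90.00° ✓; |LZ| = 9.700 ✓; bearing(L→N) − bearing(L→Z) = 138.0° ✓; |LN| = 9.701 ✓; ∠(LN, NK) = 82.00° ✗; |NK| = 34.10 ✓.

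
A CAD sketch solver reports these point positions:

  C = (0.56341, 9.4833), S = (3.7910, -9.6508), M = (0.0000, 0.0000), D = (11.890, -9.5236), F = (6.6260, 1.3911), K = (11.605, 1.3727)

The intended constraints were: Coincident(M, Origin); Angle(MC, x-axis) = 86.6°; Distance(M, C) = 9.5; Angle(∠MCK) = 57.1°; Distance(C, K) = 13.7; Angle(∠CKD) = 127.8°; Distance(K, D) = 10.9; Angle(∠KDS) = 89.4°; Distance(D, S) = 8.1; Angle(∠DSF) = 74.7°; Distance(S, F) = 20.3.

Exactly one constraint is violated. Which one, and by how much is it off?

Distance(S, F) = 20.3 — off by 8.90.

M = (0.00, 0.00) ✓; MC at 86.60° ✓; |MC| = 9.500 ✓; ∠MCK = 57.10° ✓; |CK| = 13.70 ✓; ∠CKD = 127.8° ✓; |KD| = 10.90 ✓; ∠KDS = 89.40° ✓; |DS| = 8.100 ✓; ∠DSF = 74.70° ✓; |SF| = 11.40 ✗.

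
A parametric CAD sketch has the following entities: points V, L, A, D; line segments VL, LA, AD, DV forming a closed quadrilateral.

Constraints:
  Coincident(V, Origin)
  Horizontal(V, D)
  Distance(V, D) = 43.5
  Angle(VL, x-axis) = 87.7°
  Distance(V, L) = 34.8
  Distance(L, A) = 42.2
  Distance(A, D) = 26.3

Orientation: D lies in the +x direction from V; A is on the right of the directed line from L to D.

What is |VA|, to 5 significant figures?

18.040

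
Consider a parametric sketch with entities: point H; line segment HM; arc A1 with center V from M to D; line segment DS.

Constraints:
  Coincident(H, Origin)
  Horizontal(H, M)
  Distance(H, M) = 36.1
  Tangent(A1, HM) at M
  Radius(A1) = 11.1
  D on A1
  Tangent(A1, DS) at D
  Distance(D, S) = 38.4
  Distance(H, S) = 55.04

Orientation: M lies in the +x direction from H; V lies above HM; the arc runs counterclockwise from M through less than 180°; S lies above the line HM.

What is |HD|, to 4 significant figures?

48.53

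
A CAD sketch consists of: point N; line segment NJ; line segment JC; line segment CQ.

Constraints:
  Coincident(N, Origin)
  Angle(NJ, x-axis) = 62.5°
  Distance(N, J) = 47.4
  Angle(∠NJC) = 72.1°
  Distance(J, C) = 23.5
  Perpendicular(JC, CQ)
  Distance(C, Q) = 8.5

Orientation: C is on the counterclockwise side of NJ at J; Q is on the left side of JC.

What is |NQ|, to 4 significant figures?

37.68

N is at the origin; NJ runs at 62.5° with length 47.4, so J = 47.4·(cos 62.5°, sin 62.5°) = (21.89, 42.04). ∠NJC = 72.1°, so JC runs at 62.5° + (180° − 72.1°) = 170.4° from the x-axis; with |JC| = 23.5, C = J + 23.5·(cos 170.4°, sin 170.4°) = (-1.284, 45.96). JC is perpendicular to CQ; with |CQ| = 8.5 on the left of JC, Q = C + 8.5·(-0.1668, -0.9860) = (-2.702, 37.58). Then |NQ| = |Q − N| = 37.68.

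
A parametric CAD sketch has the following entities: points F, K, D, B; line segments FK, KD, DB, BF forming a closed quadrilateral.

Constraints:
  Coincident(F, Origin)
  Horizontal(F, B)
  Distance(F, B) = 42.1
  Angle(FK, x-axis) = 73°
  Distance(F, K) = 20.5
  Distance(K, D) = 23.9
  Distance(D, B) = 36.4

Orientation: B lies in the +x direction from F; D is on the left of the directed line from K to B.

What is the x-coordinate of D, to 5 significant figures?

26.016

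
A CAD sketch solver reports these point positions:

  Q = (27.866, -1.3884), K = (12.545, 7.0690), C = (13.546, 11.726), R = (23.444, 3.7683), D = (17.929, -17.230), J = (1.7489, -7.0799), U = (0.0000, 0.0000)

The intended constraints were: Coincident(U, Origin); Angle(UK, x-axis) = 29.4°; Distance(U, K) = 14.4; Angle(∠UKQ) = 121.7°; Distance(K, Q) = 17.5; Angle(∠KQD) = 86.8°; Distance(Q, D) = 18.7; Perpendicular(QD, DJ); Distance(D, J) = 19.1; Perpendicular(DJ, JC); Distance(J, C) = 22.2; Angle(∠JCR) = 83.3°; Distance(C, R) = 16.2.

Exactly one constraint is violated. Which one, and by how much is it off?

Distance(C, R) = 16.2 — off by 3.50.

U = (0.00, 0.00) ✓; UK at 29.40° ✓; |UK| = 14.40 ✓; ∠UKQ = 121.7° ✓; |KQ| = 17.50 ✓; ∠KQD = 86.80° ✓; |QD| = 18.70 ✓; ∠(QD, DJ) = 90.00° ✓; |DJ| = 19.10 ✓; ∠(DJ, JC) = 90.00° ✓; |JC| = 22.20 ✓; ∠JCR = 83.30° ✓; |CR| = 12.70 ✗.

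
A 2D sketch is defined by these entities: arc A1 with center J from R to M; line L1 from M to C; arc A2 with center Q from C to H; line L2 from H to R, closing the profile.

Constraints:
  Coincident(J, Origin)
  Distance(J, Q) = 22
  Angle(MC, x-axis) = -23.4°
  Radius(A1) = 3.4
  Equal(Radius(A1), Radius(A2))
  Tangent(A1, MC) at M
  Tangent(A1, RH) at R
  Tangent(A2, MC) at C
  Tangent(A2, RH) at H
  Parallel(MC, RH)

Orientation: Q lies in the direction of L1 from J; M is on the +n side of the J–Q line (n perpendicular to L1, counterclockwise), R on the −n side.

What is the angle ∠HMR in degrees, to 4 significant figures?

72.82°

The slot axis is L1's direction at -23.4°, so u = (cos -23.4°, sin -23.4°) = (0.9178, -0.3971) and n = (−sin -23.4°, cos -23.4°) = (0.3971, 0.9178). J is at the origin and Q lies 22.0 along u from J, so Q = 22.0·u = (20.19, -8.737). Tangency of A1 to both parallel lines with radius 3.4 puts M and R at J ± 3.4·n: M = (1.350, 3.120), R = (-1.350, -3.120). Equal radii place C and H the same way about Q: C = Q + 3.4·n = (21.54, -5.617), H = Q − 3.4·n = (18.84, -11.86). Then cos ∠HMR = MH·MR / (|MH||MR|), giving 72.82°.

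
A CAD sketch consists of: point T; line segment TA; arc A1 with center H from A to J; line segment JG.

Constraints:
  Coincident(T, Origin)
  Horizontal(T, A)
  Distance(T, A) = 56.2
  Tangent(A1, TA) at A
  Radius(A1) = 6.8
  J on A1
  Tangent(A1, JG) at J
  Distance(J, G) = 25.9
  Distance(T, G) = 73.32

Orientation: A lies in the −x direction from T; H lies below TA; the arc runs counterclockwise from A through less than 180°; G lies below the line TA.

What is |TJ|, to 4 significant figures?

63.23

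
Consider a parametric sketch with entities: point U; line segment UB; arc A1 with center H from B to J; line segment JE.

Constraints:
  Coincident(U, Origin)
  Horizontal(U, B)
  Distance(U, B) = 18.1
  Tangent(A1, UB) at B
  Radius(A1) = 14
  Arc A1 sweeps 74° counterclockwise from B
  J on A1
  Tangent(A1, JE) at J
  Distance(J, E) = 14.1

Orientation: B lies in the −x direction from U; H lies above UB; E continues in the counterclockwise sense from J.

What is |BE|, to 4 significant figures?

29.36

U is at the origin; UB is horizontal with |UB| = 18.1 and B on the −x side, so B = (-18.10, 0.000). Tangency of A1 to UB means the radius HB is perpendicular to UB, so H = B + (0, 14) = (-18.10, 14.00). On A1, B sits at bearing -90° from H; a 74° counterclockwise sweep puts J at bearing -16°, so J = H + 14.0·(cos -16°, sin -16°) = (-4.642, 10.14). A1 meets JE tangentially, so HJ is at right angles to JE, so JE runs along (−sin -16°, cos -16°); with |JE| = 14.1, E = (-0.7558, 23.69). Then |BE| = |E − B| = 29.36.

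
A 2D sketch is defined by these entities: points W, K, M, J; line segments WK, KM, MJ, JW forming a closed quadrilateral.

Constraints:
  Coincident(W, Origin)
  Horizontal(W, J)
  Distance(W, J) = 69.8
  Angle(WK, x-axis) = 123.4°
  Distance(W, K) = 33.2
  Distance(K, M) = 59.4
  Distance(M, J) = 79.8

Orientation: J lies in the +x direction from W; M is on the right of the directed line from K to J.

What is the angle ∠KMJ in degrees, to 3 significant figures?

81.7°

W is at the origin; W and J share the same y with |WJ| = 69.8 and J in +x, so J = (69.8, 0). WK runs at 123.4° with |WK| = 33.2, so K = (-18.3, 27.7). M is determined by |KM| = 59.4 and |MJ| = 79.8 together: it lies at the intersection of circle(K, 59.4) and circle(J, 79.8). With |KJ| = 92.3, the foot of the radical line on KJ is 30.8 from K and the perpendicular offset is √(59.4² − 30.8²) = 50.8. Taking the right-of-KJ solution: M = (-4.15, -30.0).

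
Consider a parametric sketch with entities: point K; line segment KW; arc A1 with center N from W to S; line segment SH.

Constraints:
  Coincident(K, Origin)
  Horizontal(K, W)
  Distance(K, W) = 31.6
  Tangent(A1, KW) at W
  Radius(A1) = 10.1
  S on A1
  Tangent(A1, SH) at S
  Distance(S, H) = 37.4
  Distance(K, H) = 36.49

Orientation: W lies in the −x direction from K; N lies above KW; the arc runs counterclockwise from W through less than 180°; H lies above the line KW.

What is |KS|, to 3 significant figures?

23.5

K is at the origin; K and W share the same y with |KW| = 31.6 and W on the −x side, so W = (-31.6, 0.00). A1 meets KW tangentially, so NW is at right angles to KW, so N = W + (0, 10.1) = (-31.6, 10.1). Since NS ⟂ SH (tangency), |NH| = √(10.1² + 37.4²) = 38.7 regardless of where S sits on A1. So H lies on both circle(K, 36.49) and circle(N, 38.7); the above-KW intersection is H = (-3.12, 36.4). S is the foot of the tangent from H: S = (-23.1, 4.72).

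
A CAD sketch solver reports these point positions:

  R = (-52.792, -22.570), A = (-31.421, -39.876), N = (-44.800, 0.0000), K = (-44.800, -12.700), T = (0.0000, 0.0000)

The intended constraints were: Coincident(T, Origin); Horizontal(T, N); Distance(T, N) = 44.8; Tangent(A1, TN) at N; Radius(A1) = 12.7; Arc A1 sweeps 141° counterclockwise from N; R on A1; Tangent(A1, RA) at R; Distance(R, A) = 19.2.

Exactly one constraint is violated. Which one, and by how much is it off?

Distance(R, A) = 19.2 — off by 8.30.

T = (0.00, 0.00) ✓; T.y = 0.00, N.y = 0.00 ✓; |TN| = 44.80 ✓; ∠(KN, NT) = 90.00° ✓; |KN| = 12.70 ✓; bearing(K→R) − bearing(K→N) = 141.0° ✓; |KR| = 12.70 ✓; ∠(KR, RA) = 90.00° ✓; |RA| = 27.50 ✗.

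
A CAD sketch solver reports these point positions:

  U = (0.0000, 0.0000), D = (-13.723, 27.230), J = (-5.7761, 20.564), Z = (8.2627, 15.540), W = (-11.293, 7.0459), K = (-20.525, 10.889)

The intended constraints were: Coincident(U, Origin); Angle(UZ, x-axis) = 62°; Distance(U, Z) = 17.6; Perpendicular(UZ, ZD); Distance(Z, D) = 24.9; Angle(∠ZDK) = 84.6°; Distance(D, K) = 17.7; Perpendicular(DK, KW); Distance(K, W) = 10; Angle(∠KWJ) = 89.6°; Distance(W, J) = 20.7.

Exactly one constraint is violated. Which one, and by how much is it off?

Distance(W, J) = 20.7 — off by 6.10.

U = (0.00, 0.00) ✓; UZ at 62.00° ✓; |UZ| = 17.60 ✓; ∠(UZ, ZD) = 90.00° ✓; |ZD| = 24.90 ✓; ∠ZDK = 84.60° ✓; |DK| = 17.70 ✓; ∠(DK, KW) = 90.00° ✓; |KW| = 10.00 ✓; ∠KWJ = 89.60° ✓; |WJ| = 14.60 ✗.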